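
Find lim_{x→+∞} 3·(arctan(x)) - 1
Evaluate the dominant behaviour as x → +∞; each term tends to a finite value or vanishes.
Limit = -1 + 3·π/2.

Final answer: -1 + 3·π/2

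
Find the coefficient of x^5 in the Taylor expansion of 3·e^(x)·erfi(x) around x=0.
Expand to order 5: 3·e^(x)·erfi(x) = 37·x^5/(20·√(π)) + 3·x^4/√(π) + 5·x^3/√(π) + 6·x^2/√(π) + 6·x/√(π) + O(x^6).
The coefficient of x^5 is 37/(20·√(π)).

Final answer: 37/(20·√(π))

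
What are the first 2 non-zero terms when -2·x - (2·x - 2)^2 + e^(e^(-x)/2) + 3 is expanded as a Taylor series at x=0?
x·(6 - e^(1/2)/2) - 1 + e^(1/2)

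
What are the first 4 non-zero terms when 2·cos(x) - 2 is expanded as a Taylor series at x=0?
x^8/20160 - x^6/360 + x^4/12 - x^2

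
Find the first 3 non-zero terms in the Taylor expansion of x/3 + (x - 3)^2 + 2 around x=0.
x^2 - 17·x/3 + 11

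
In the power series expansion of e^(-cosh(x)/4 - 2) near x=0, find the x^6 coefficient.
Expand to order 6: e^(-cosh(x)/4 - 2) = 29·x^6·e^(-9/4)/46080 - x^4·e^(-9/4)/384 - x^2·e^(-9/4)/8 + e^(-9/4) + O(x^7).
The coefficient of x^6 is 29·e^(-9/4)/46080.

Final answer: 29·e^(-9/4)/46080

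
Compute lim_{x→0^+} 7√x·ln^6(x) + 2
The product is a 0·∞ indeterminate form at x → 0⁺.
Rewrite the product as 7·ln^6(x) / x^(-1/2) and apply L'Hôpital, or use the standard hierarchy x^(-1/2) ≫ |ln x|^6 as x → 0⁺.
The indeterminate product → 0, so the limit = 2.

Final answer: 2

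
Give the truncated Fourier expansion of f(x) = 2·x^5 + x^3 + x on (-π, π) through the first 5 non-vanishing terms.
(-78·π^2 + 4·π^4 + 470)·sin(x) + (-2·π^4 - 29/2 + 9·π^2)·sin(2·x) + (-62·π^2/27 + 178/81 + 4·π^4/3)·sin(3·x) + (-π^4 - 25/32 + 3·π^2/4)·sin(4·x) + (-6·π^2/25 + 286/625 + 4·π^4/5)·sin(5·x)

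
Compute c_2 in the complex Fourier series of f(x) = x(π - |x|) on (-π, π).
Compute the real Fourier coefficients first: a_2 = 0, b_2 = 0.
Then c_2 = (a_2 − i·b_2)/2 = 0.

Final answer: 0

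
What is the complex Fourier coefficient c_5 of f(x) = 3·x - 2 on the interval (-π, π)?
Compute the real Fourier coefficients first: a_5 = 0, b_5 = 6/5.
Then c_5 = (a_5 − i·b_5)/2 = -3·i/5.

Final answer: -3·i/5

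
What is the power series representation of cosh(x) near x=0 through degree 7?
x^6/720 + x^4/24 + x^2/2 + 1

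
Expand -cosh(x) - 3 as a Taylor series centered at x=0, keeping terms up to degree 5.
-x^4/24 - x^2/2 - 4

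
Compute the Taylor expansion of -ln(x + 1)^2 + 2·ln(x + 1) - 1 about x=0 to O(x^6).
37·x^5/30 - 17·x^4/12 + 5·x^3/3 - 2·x^2 + 2·x - 1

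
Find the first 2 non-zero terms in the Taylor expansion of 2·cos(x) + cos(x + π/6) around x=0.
-x/2 + √(3)/2 + 2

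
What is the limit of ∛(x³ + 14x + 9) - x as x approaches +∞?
This is an ∞ − ∞ indeterminate form.
Multiply by (A² + AB + B²)/(A² + AB + B²) where A = ∛(x³+14x + 9), B = x to use A³ − B³ = (A−B)(A²+AB+B²); the x³ terms cancel, leaving (14x + 9)/(A²+AB+B²) with denominator ~ 3x², so the limit is 0.
Limit = 0.

Final answer: 0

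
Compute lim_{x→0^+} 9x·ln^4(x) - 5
The product is a 0·∞ indeterminate form at x → 0⁺.
Rewrite the product as 9·ln^4(x) / x^(-1) and apply L'Hôpital, or use the standard hierarchy x^(-1) ≫ |ln x|^4 as x → 0⁺.
The indeterminate product → 0, so the limit = -5.

Final answer: -5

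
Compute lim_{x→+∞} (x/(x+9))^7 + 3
As x → +∞: x/(x+9) = 1/(1 + 9/x) → 1, and the 7th power of a limit-1 base also → 1; with the additive constant, 1 + 3 = 4.
Limit = 4.

Final answer: 4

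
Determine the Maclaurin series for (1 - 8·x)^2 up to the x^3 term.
64·x^2 - 16·x + 1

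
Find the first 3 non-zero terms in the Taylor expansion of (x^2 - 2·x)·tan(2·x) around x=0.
-16·x^4/3 + 2·x^3 - 4·x^2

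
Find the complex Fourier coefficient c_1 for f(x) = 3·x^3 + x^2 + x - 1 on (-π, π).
Compute the real Fourier coefficients first: a_1 = -4, b_1 = -34 + 6·π^2.
Then c_1 = (a_1 − i·b_1)/2 = -2 - 3·i·π^2 + 17·i.

Final answer: -2 - 3·i·π^2 + 17·i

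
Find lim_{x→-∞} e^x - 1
Evaluate the dominant behaviour as x → -∞; each term tends to a finite value or vanishes.
Limit = -1.

Final answer: -1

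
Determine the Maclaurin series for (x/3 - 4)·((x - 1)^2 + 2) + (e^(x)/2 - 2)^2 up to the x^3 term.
x^3/3 - 31·x^2/6 + 15·x/2 - 39/4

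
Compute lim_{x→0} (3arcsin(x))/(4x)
Both numerator and denominator → 0 as x → 0; this is a 0/0 indeterminate form.
Expand each to leading order near x = 0: numerator ~ 3·x, denominator ~ 4·x.
The limit of the ratio is 3/4.

Final answer: 3/4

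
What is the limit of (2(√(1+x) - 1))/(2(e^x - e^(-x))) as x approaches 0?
Both numerator and denominator → 0 as x → 0; this is a 0/0 indeterminate form.
Expand each to leading order near x = 0: numerator ~ x, denominator ~ 4·x.
The limit of the ratio is 1/4.

Final answer: 1/4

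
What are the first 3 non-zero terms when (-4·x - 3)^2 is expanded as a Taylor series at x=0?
16·x^2 + 24·x + 9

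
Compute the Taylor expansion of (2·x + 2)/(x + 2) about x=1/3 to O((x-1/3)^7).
8/7 + 18·(x - 1/3)/49 - 54·(x - 1/3)^2/343 + 162·(x - 1/3)^3/2401 - 486·(x - 1/3)^4/16807 + 1458·(x - 1/3)^5/117649 - 4374·(x - 1/3)^6/823543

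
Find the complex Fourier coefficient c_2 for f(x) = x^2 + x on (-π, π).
Compute the real Fourier coefficients first: a_2 = 1, b_2 = -1.
Then c_2 = (a_2 − i·b_2)/2 = 1/2 + i/2.

Final answer: 1/2 + i/2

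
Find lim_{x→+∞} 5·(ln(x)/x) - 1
Evaluate the dominant behaviour as x → +∞; each term tends to a finite value or vanishes.
Limit = -1.

Final answer: -1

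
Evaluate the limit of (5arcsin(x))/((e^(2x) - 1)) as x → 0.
Both numerator and denominator → 0 as x → 0; this is a 0/0 indeterminate form.
Expand each to leading order near x = 0: numerator ~ 5·x, denominator ~ 2·x.
The limit of the ratio is 5/2.

Final answer: 5/2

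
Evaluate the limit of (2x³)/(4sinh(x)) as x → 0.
Both numerator and denominator → 0 as x → 0; this is a 0/0 indeterminate form.
Expand each to leading order near x = 0: numerator ~ 2·x^3, denominator ~ 4·x.
The limit of the ratio is 0.

Final answer: 0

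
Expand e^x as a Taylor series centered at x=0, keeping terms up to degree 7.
x^7/5040 + x^6/720 + x^5/120 + x^4/24 + x^3/6 + x^2/2 + x + 1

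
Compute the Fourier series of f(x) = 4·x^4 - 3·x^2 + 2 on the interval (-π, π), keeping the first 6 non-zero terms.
(204 - 32·π^2)·cos(x) + (-15 + 8·π^2)·cos(2·x) + (100/27 - 32·π^2/9)·cos(3·x) + (-3/2 + 2·π^2)·cos(4·x) + (492/625 - 32·π^2/25)·cos(5·x) - π^2 + 2 + 4·π^4/5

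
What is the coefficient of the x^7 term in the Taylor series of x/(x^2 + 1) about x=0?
Expand to order 7: x/(x^2 + 1) = -x^7 + x^5 - x^3 + x + O(x^8).
The coefficient of x^7 is -1.

Final answer: -1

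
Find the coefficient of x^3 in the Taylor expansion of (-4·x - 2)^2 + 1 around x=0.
Expand to order 3: (-4·x - 2)^2 + 1 = 16·x^2 + 16·x + 5 + O(x^4).
The coefficient of x^3 is 0.

Final answer: 0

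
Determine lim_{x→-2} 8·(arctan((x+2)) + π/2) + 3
Direct substitution at x = -2 gives 3 + 4·π.

Final answer: 3 + 4·π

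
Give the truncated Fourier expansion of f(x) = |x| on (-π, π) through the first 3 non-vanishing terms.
-4·cos(x)/π - 4·cos(3·x)/(9·π) + π/2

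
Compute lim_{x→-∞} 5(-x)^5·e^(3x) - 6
The product is a 0·∞ indeterminate form at x → -∞.
Rewrite the product as 5(-x)^5 / e^(-3x) (an ∞/∞ form) and apply L'Hôpital, or use the standard hierarchy e^(3|x|) ≫ |(-x)^5| as x → -∞.
The indeterminate product → 0, so the limit = -6.

Final answer: -6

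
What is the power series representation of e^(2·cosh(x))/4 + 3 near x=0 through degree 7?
91·x^6·e^(2)/1440 + 7·x^4·e^(2)/48 + x^2·e^(2)/4 + e^(2)/4 + 3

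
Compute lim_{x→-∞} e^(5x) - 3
Evaluate the dominant behaviour as x → -∞; each term tends to a finite value or vanishes.
Limit = -3.

Final answer: -3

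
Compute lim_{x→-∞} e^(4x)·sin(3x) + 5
Evaluate the dominant behaviour as x → -∞; each term tends to a finite value or vanishes.
Limit = 5.

Final answer: 5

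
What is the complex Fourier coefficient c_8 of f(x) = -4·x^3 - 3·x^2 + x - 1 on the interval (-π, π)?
Compute the real Fourier coefficients first: a_8 = -3/16, b_8 = -11/32 + π^2.
Then c_8 = (a_8 − i·b_8)/2 = -3/32 - i·π^2/2 + 11·i/64.

Final answer: -3/32 - i·π^2/2 + 11·i/64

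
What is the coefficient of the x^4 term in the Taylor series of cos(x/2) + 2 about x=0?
Expand to order 4: cos(x/2) + 2 = x^4/384 - x^2/8 + 3 + O(x^5).
The coefficient of x^4 is 1/384.

Final answer: 1/384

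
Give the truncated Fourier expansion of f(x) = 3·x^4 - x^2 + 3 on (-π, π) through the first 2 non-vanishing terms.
(148 - 24·π^2)·cos(x) - π^2/3 + 3 + 3·π^4/5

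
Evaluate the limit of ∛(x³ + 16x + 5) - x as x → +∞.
This is an ∞ − ∞ indeterminate form.
Multiply by (A² + AB + B²)/(A² + AB + B²) where A = ∛(x³+16x + 5), B = x to use A³ − B³ = (A−B)(A²+AB+B²); the x³ terms cancel, leaving (16x + 5)/(A²+AB+B²) with denominator ~ 3x², so the limit is 0.
Limit = 0.

Final answer: 0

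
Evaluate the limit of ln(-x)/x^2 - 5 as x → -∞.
The quotient is an ∞/∞ indeterminate form as x → -∞.
Compare growth rates of the dominant terms (exponentials ≫ polynomials ≫ logarithms), or apply L'Hôpital's rule; the quotient → 0.
Adding the constant: 0 - 5 = -5. Limit = -5.

Final answer: -5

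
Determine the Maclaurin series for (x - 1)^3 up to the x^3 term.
x^3 - 3·x^2 + 3·x - 1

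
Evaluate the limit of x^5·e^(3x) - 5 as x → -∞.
The product is a 0·∞ indeterminate form at x → -∞.
Rewrite the product as x^5 / e^(-3x) (an ∞/∞ form) and apply L'Hôpital, or use the standard hierarchy e^(3|x|) ≫ |x^5| as x → -∞.
The indeterminate product → 0, so the limit = -5.

Final answer: -5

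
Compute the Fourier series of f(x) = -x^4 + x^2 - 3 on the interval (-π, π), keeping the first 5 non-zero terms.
(-52 + 8·π^2)·cos(x) + (4 - 2·π^2)·cos(2·x) + (-28/27 + 8·π^2/9)·cos(3·x) + (7/16 - π^2/2)·cos(4·x) - π^4/5 - 3 + π^2/3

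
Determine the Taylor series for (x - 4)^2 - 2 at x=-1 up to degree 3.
23 - 10·(x + 1) + (x + 1)^2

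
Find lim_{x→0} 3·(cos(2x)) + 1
Direct substitution at x = 0 gives 4.

Final answer: 4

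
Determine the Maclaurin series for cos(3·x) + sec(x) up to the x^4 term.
43·x^4/12 - 4·x^2 + 2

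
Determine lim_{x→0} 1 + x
Direct substitution at x = 0 gives 1.

Final answer: 1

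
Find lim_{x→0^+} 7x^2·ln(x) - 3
The product is a 0·∞ indeterminate form at x → 0⁺.
Rewrite the product as 7·ln(x) / x^(-2) and apply L'Hôpital, or use the standard hierarchy x^(-2) ≫ |ln x| as x → 0⁺.
The indeterminate product → 0, so the limit = -3.

Final answer: -3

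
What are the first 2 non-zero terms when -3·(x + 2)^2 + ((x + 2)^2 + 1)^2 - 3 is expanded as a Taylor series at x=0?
28·x + 10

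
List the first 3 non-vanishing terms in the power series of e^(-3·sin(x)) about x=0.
9·x^2/2 - 3·x + 1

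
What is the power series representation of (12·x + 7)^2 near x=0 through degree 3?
144·x^2 + 168·x + 49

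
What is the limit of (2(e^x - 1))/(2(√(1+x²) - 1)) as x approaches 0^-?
Both numerator and denominator → 0 as x → 0^-; this is a 0/0 indeterminate form.
Expand each to leading order near x = 0: numerator ~ 2·x, denominator ~ x^2.
The limit of the ratio is -∞.

Final answer: -∞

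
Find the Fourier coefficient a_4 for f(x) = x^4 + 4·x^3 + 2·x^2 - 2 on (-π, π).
a_4 = (1/π) ∫_{-π}^{π} f(x)·cos(4x) dx.
Evaluate the integral (use parity and integration by parts as needed): a_4 = 5/16 + π^2/2.

Final answer: 5/16 + π^2/2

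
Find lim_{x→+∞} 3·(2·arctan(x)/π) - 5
Evaluate the dominant behaviour as x → +∞; each term tends to a finite value or vanishes.
Limit = -2.

Final answer: -2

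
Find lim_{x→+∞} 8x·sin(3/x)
As x → +∞: let u = 3/x → 0⁺; then 8·x·sin(3/x) = 8·3·sin(u)/u → 8·3·1 = 24.
Limit = 24.

Final answer: 24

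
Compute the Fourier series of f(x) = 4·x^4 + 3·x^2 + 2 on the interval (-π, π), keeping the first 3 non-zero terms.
(180 - 32·π^2)·cos(x) + (-9 + 8·π^2)·cos(2·x) + 2 + π^2 + 4·π^4/5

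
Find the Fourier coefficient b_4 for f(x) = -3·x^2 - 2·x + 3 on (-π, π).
b_4 = (1/π) ∫_{-π}^{π} f(x)·sin(4x) dx.
Evaluate the integral (use parity and integration by parts as needed): b_4 = 1.

Final answer: 1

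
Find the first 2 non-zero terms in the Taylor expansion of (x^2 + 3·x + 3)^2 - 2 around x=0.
18·x + 7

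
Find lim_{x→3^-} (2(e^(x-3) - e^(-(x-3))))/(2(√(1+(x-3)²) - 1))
Both numerator and denominator → 0 as x → 3^-; this is a 0/0 indeterminate form.
Expand each to leading order near x = 3: numerator ~ 4·(x - 3), denominator ~ (x - 3)^2.
The limit of the ratio is -∞.

Final answer: -∞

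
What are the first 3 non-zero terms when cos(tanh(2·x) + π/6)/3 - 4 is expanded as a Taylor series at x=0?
-√(3)·x^2/3 - x/3 - 4 + √(3)/6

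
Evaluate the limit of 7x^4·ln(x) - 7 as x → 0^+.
The product is a 0·∞ indeterminate form at x → 0⁺.
Rewrite the product as 7·ln(x) / x^(-4) and apply L'Hôpital, or use the standard hierarchy x^(-4) ≫ |ln x| as x → 0⁺.
The indeterminate product → 0, so the limit = -7.

Final answer: -7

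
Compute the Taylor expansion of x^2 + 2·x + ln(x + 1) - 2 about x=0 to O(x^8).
x^7/7 - x^6/6 + x^5/5 - x^4/4 + x^3/3 + x^2/2 + 3·x - 2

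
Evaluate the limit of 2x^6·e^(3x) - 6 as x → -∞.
The product is a 0·∞ indeterminate form at x → -∞.
Rewrite the product as 2x^6 / e^(-3x) (an ∞/∞ form) and apply L'Hôpital, or use the standard hierarchy e^(3|x|) ≫ |x^6| as x → -∞.
The indeterminate product → 0, so the limit = -6.

Final answer: -6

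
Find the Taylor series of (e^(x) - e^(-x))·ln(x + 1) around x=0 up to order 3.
-x^3 + 2·x^2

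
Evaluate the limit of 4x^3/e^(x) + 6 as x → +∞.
The quotient is an ∞/∞ indeterminate form as x → +∞.
The exponential denominator e^(x) dominates the polynomial numerator (e^x ≫ x^3 as x → ∞), so the quotient → 0.
Adding the constant: 0 + 6 = 6. Limit = 6.

Final answer: 6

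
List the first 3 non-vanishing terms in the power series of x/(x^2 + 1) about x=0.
x^5 - x^3 + x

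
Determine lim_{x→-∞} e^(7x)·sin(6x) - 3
Evaluate the dominant behaviour as x → -∞; each term tends to a finite value or vanishes.
Limit = -3.

Final answer: -3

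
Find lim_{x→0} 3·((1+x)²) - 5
Direct substitution at x = 0 gives -2.

Final answer: -2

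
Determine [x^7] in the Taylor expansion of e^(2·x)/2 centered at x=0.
Expand to order 7: e^(2·x)/2 = 4·x^7/315 + 2·x^6/45 + 2·x^5/15 + x^4/3 + 2·x^3/3 + x^2 + x + 1/2 + O(x^8).
The coefficient of x^7 is 4/315.

Final answer: 4/315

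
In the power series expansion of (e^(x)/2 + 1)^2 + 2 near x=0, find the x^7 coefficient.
Expand to order 7: (e^(x)/2 + 1)^2 + 2 = 11·x^7/1680 + 17·x^6/720 + 3·x^5/40 + 5·x^4/24 + x^3/2 + x^2 + 3·x/2 + 17/4 + O(x^8).
The coefficient of x^7 is 11/1680.

Final answer: 11/1680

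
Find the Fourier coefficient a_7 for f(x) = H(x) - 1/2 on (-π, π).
a_7 = (1/π) ∫_{-π}^{π} f(x)·cos(7x) dx.
Evaluate the integral (use parity and integration by parts as needed): a_7 = 0.

Final answer: 0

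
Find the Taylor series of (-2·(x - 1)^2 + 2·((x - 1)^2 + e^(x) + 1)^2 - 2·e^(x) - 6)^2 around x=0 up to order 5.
-653·x^5/3 + 1331·x^4/3 - 1228·x^3/3 + 372·x^2 - 160·x + 64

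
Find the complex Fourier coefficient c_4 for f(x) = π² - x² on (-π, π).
Compute the real Fourier coefficients first: a_4 = -1/4, b_4 = 0.
Then c_4 = (a_4 − i·b_4)/2 = -1/8.

Final answer: -1/8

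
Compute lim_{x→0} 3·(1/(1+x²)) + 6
Direct substitution at x = 0 gives 9.

Final answer: 9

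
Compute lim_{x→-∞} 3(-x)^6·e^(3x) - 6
The product is a 0·∞ indeterminate form at x → -∞.
Rewrite the product as 3(-x)^6 / e^(-3x) (an ∞/∞ form) and apply L'Hôpital, or use the standard hierarchy e^(3|x|) ≫ |(-x)^6| as x → -∞.
The indeterminate product → 0, so the limit = -6.

Final answer: -6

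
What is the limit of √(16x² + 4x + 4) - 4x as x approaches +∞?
As x → +∞: multiply by the conjugate to get (4x+4)/(√(16x²+4x+4)+4x); the denominator ~ 8x, so the limit is 4/8 = 1/2.
Limit = 1/2.

Final answer: 1/2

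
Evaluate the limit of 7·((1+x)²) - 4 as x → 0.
Direct substitution at x = 0 gives 3.

Final answer: 3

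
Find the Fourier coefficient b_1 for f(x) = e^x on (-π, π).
b_1 = (1/π) ∫_{-π}^{π} f(x)·sin(1x) dx.
Evaluate the integral (use parity and integration by parts as needed): b_1 = (-1 + e^(2·π))·e^(-π)/(2·π).

Final answer: (-1 + e^(2·π))·e^(-π)/(2·π)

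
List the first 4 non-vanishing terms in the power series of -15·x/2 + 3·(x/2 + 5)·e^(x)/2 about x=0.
13·x^3/8 + 9·x^2/2 + 3·x/4 + 15/2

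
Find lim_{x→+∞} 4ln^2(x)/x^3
This is an ∞/∞ indeterminate form as x → +∞.
The polynomial denominator x^3 dominates the logarithmic numerator (any positive power of x ≫ ln^2(x) as x → ∞), so the quotient → 0.
Limit = 0.

Final answer: 0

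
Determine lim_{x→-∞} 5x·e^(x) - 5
The product is a 0·∞ indeterminate form at x → -∞.
Rewrite the product as 5x / e^(-x) (an ∞/∞ form) and apply L'Hôpital, or use the standard hierarchy e^(|x|) ≫ |x| as x → -∞.
The indeterminate product → 0, so the limit = -5.

Final answer: -5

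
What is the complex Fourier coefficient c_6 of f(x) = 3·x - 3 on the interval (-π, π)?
Compute the real Fourier coefficients first: a_6 = 0, b_6 = -1.
Then c_6 = (a_6 − i·b_6)/2 = i/2.

Final answer: i/2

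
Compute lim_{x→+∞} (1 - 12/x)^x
As x → +∞: this is the defining limit (1 - 12/x)^x → e^(-12).
Limit = e^(-12).

Final answer: e^(-12)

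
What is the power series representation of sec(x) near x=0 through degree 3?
x^2/2 + 1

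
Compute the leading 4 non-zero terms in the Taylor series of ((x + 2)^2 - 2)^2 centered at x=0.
8·x^3 + 20·x^2 + 16·x + 4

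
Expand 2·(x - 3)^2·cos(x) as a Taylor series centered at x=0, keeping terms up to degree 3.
6·x^3 - 7·x^2 - 12·x + 18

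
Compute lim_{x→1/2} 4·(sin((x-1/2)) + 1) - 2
Direct substitution at x = 1/2 gives 2.

Final answer: 2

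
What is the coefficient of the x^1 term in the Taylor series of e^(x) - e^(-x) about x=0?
Expand to order 1: e^(x) - e^(-x) = 2·x + O(x^2).
The coefficient of x^1 is 2.

Final answer: 2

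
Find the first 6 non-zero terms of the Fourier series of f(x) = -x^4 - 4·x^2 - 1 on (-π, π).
(-32 + 8·π^2)·cos(x) + (-2·π^2 - 1)·cos(2·x) + (32/27 + 8·π^2/9)·cos(3·x) + (-π^2/2 - 13/16)·cos(4·x) + (352/625 + 8·π^2/25)·cos(5·x) - π^4/5 - 4·π^2/3 - 1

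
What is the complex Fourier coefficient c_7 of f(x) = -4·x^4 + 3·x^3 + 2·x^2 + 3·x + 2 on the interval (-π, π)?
Compute the real Fourier coefficients first: a_7 = -584/2401 + 32·π^2/49, b_7 = 258/343 + 6·π^2/7.
Then c_7 = (a_7 − i·b_7)/2 = -292/2401 + 16·π^2/49 - 3·i·π^2/7 - 129·i/343.

Final answer: -292/2401 + 16·π^2/49 - 3·i·π^2/7 - 129·i/343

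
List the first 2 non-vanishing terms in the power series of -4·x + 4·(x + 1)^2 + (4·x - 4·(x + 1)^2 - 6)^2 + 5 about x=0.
84·x + 109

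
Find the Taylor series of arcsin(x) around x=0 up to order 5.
3·x^5/40 + x^3/6 + x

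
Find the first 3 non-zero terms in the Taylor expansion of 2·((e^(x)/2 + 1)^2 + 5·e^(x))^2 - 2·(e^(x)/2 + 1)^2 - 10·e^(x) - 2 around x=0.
179·x^2 + 351·x/2 + 709/8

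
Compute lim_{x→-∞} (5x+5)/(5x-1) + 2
Evaluate the dominant behaviour as x → -∞; each term tends to a finite value or vanishes.
Limit = 3.

Final answer: 3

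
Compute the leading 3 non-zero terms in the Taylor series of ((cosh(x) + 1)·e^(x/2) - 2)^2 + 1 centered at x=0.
3·x^3/2 + x^2 + 1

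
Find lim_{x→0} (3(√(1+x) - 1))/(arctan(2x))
Both numerator and denominator → 0 as x → 0; this is a 0/0 indeterminate form.
Expand each to leading order near x = 0: numerator ~ 3·x/2, denominator ~ 2·x.
The limit of the ratio is 3/4.

Final answer: 3/4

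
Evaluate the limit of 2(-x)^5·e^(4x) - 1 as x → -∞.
The product is a 0·∞ indeterminate form at x → -∞.
Rewrite the product as 2(-x)^5 / e^(-4x) (an ∞/∞ form) and apply L'Hôpital, or use the standard hierarchy e^(4|x|) ≫ |(-x)^5| as x → -∞.
The indeterminate product → 0, so the limit = -1.

Final answer: -1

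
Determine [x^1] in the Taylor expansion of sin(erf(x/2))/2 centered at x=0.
Expand to order 1: sin(erf(x/2))/2 = x/(2·√(π)) + O(x^2).
The coefficient of x^1 is 1/(2·√(π)).

Final answer: 1/(2·√(π))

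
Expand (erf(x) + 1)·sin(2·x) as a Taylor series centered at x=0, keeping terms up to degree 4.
-4·x^4/√(π) - 4·x^3/3 + 4·x^2/√(π) + 2·x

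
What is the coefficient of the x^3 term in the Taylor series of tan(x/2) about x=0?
Expand to order 3: tan(x/2) = x^3/24 + x/2 + O(x^4).
The coefficient of x^3 is 1/24.

Final answer: 1/24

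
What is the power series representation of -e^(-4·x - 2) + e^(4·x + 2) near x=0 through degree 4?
x^4·(-32·e^(-2)/3 + 32·e^(2)/3) + x^3·(32·e^(-2)/3 + 32·e^(2)/3) + x^2·(-8·e^(-2) + 8·e^(2)) + x·(4·e^(-2) + 4·e^(2)) - e^(-2) + e^(2)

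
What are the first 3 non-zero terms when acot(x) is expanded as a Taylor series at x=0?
x^3/3 - x + π/2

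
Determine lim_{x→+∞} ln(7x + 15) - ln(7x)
This is an ∞ − ∞ indeterminate form.
Combine the logarithms: ln(7x+15) − ln(7x) = ln((7x+15)/(7x)) = ln(1 + 15/(7x)) → ln(1) = 0.
Limit = 0.

Final answer: 0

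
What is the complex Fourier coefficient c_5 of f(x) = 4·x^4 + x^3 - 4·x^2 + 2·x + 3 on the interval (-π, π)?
Compute the real Fourier coefficients first: a_5 = 592/625 - 32·π^2/25, b_5 = 88/125 + 2·π^2/5.
Then c_5 = (a_5 − i·b_5)/2 = -16·π^2/25 + 296/625 - i·π^2/5 - 44·i/125.

Final answer: -16·π^2/25 + 296/625 - i·π^2/5 - 44·i/125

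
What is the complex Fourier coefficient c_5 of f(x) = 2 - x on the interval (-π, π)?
Compute the real Fourier coefficients first: a_5 = 0, b_5 = -2/5.
Then c_5 = (a_5 − i·b_5)/2 = i/5.

Final answer: i/5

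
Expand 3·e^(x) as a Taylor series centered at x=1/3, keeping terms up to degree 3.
3·e^(1/3) + 3·e^(1/3)·(x - 1/3) + 3·e^(1/3)·(x - 1/3)^2/2 + e^(1/3)·(x - 1/3)^3/2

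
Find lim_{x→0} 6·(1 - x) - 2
Direct substitution at x = 0 gives 4.

Final answer: 4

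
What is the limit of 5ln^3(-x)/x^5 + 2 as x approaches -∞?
The quotient is an ∞/∞ indeterminate form as x → -∞.
Compare growth rates of the dominant terms (exponentials ≫ polynomials ≫ logarithms), or apply L'Hôpital's rule; the quotient → 0.
Adding the constant: 0 + 2 = 2. Limit = 2.

Final answer: 2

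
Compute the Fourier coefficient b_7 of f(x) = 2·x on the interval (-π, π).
b_7 = (1/π) ∫_{-π}^{π} f(x)·sin(7x) dx.
Evaluate the integral (use parity and integration by parts as needed): b_7 = 4/7.

Final answer: 4/7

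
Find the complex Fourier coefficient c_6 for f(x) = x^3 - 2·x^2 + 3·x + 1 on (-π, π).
Compute the real Fourier coefficients first: a_6 = -2/9, b_6 = -π^2/3 - 17/18.
Then c_6 = (a_6 − i·b_6)/2 = -1/9 + 17·i/36 + i·π^2/6.

Final answer: -1/9 + 17·i/36 + i·π^2/6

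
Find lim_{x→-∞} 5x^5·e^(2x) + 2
The product is a 0·∞ indeterminate form at x → -∞.
Rewrite the product as 5x^5 / e^(-2x) (an ∞/∞ form) and apply L'Hôpital, or use the standard hierarchy e^(2|x|) ≫ |x^5| as x → -∞.
The indeterminate product → 0, so the limit = 2.

Final answer: 2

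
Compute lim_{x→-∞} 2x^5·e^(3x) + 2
The product is a 0·∞ indeterminate form at x → -∞.
Rewrite the product as 2x^5 / e^(-3x) (an ∞/∞ form) and apply L'Hôpital, or use the standard hierarchy e^(3|x|) ≫ |x^5| as x → -∞.
The indeterminate product → 0, so the limit = 2.

Final answer: 2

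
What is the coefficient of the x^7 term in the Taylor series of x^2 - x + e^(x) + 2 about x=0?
Expand to order 7: x^2 - x + e^(x) + 2 = x^7/5040 + x^6/720 + x^5/120 + x^4/24 + x^3/6 + 3·x^2/2 + 3 + O(x^8).
The coefficient of x^7 is 1/5040.

Final answer: 1/5040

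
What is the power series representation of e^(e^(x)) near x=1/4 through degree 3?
e^(e^(1/4)) + e^(1/4)·e^(e^(1/4))·(x - 1/4) + (e^(1/4)·e^(e^(1/4))/2 + e^(1/2)·e^(e^(1/4))/2)·(x - 1/4)^2 + (e^(1/4)·e^(e^(1/4))/6 + e^(3/4)·e^(e^(1/4))/6 + e^(1/2)·e^(e^(1/4))/2)·(x - 1/4)^3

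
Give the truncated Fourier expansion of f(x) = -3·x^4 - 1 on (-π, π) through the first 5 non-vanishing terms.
(-144 + 24·π^2)·cos(x) + (9 - 6·π^2)·cos(2·x) + (-16/9 + 8·π^2/3)·cos(3·x) + (9/16 - 3·π^2/2)·cos(4·x) - 3·π^4/5 - 1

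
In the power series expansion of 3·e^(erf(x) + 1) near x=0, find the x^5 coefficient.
Expand to order 5: 3·e^(erf(x) + 1) = x^5·(-4·e/π^(3/2) + 4·e/(5·π^(5/2)) + 3·e/(5·√(π))) + x^4·(-4·e/π + 2·e/π^2) + x^3·(-2·e/√(π) + 4·e/π^(3/2)) + 6·e·x^2/π + 6·e·x/√(π) + 3·e + O(x^6).
The coefficient of x^5 is -4·e/π^(3/2) + 4·e/(5·π^(5/2)) + 3·e/(5·√(π)).

Final answer: -4·e/π^(3/2) + 4·e/(5·π^(5/2)) + 3·e/(5·√(π))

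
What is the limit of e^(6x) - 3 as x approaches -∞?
Evaluate the dominant behaviour as x → -∞; each term tends to a finite value or vanishes.
Limit = -3.

Final answer: -3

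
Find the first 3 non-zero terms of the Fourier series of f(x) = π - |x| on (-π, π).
4·cos(x)/π + 4·cos(3·x)/(9·π) + π/2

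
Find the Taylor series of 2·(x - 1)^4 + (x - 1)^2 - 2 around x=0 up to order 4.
2·x^4 - 8·x^3 + 13·x^2 - 10·x + 1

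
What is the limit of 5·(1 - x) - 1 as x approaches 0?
Direct substitution at x = 0 gives 4.

Final answer: 4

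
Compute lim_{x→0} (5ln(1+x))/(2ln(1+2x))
Both numerator and denominator → 0 as x → 0; this is a 0/0 indeterminate form.
Expand each to leading order near x = 0: numerator ~ 5·x, denominator ~ 4·x.
The limit of the ratio is 5/4.

Final answer: 5/4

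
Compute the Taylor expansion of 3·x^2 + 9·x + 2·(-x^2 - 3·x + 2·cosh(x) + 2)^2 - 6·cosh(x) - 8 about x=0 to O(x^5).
13·x^4/12 + 18·x^2 - 39·x + 18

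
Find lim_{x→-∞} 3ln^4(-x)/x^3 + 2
The quotient is an ∞/∞ indeterminate form as x → -∞.
Compare growth rates of the dominant terms (exponentials ≫ polynomials ≫ logarithms), or apply L'Hôpital's rule; the quotient → 0.
Adding the constant: 0 + 2 = 2. Limit = 2.

Final answer: 2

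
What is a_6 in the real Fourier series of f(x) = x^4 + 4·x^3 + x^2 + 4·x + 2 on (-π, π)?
a_6 = (1/π) ∫_{-π}^{π} f(x)·cos(6x) dx.
Evaluate the integral (use parity and integration by parts as needed): a_6 = 2/27 + 2·π^2/9.

Final answer: 2/27 + 2·π^2/9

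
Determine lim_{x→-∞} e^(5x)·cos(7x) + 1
Evaluate the dominant behaviour as x → -∞; each term tends to a finite value or vanishes.
Limit = 1.

Final answer: 1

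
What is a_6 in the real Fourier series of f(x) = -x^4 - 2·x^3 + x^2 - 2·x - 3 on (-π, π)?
a_6 = (1/π) ∫_{-π}^{π} f(x)·cos(6x) dx.
Evaluate the integral (use parity and integration by parts as needed): a_6 = 4/27 - 2·π^2/9.

Final answer: 4/27 - 2·π^2/9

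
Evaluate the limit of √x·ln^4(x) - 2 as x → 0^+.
The product is a 0·∞ indeterminate form at x → 0⁺.
Rewrite the product as ln^4(x) / x^(-1/2) and apply L'Hôpital, or use the standard hierarchy x^(-1/2) ≫ |ln x|^4 as x → 0⁺.
The indeterminate product → 0, so the limit = -2.

Final answer: -2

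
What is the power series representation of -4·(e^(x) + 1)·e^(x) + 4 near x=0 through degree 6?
-13·x^6/36 - 11·x^5/10 - 17·x^4/6 - 6·x^3 - 10·x^2 - 12·x - 4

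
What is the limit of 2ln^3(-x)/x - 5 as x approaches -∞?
The quotient is an ∞/∞ indeterminate form as x → -∞.
Compare growth rates of the dominant terms (exponentials ≫ polynomials ≫ logarithms), or apply L'Hôpital's rule; the quotient → 0.
Adding the constant: 0 - 5 = -5. Limit = -5.

Final answer: -5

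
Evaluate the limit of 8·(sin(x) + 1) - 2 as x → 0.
Direct substitution at x = 0 gives 6.

Final answer: 6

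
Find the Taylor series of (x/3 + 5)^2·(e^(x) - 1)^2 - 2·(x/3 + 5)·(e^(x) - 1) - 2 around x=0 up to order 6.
1637·x^6/540 + 295·x^5/36 + 35·x^4/2 + 79·x^3/3 + 58·x^2/3 - 10·x - 2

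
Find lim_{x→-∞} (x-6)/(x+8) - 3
Evaluate the dominant behaviour as x → -∞; each term tends to a finite value or vanishes.
Limit = -2.

Final answer: -2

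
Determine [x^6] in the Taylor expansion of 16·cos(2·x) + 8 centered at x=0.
Expand to order 6: 16·cos(2·x) + 8 = -64·x^6/45 + 32·x^4/3 - 32·x^2 + 24 + O(x^7).
The coefficient of x^6 is -64/45.

Final answer: -64/45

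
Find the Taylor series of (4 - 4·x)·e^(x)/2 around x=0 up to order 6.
-x^6/72 - x^5/15 - x^4/4 - 2·x^3/3 - x^2 + 2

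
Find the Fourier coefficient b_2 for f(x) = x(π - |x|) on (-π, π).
b_2 = (1/π) ∫_{-π}^{π} f(x)·sin(2x) dx.
Evaluate the integral (use parity and integration by parts as needed): b_2 = 0.

Final answer: 0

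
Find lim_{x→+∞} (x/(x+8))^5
As x → +∞: x/(x+8) = 1/(1 + 8/x) → 1, and the 5th power of a limit-1 base also → 1.
Limit = 1.

Final answer: 1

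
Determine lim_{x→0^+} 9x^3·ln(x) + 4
The product is a 0·∞ indeterminate form at x → 0⁺.
Rewrite the product as 9·ln(x) / x^(-3) and apply L'Hôpital, or use the standard hierarchy x^(-3) ≫ |ln x| as x → 0⁺.
The indeterminate product → 0, so the limit = 4.

Final answer: 4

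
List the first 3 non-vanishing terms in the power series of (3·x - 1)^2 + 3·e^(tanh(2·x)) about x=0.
-4·x^3 + 15·x^2 + 4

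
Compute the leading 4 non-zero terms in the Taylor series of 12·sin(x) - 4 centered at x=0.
x^5/10 - 2·x^3 + 12·x - 4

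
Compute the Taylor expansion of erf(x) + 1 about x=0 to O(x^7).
x^5/(5·√(π)) - 2·x^3/(3·√(π)) + 2·x/√(π) + 1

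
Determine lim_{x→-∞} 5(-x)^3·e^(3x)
This is a 0·∞ indeterminate form at x → -∞.
Rewrite the product as 5(-x)^3 / e^(-3x) (an ∞/∞ form) and apply L'Hôpital, or use the standard hierarchy e^(3|x|) ≫ |(-x)^3| as x → -∞.
The indeterminate product → 0, so the limit = 0.

Final answer: 0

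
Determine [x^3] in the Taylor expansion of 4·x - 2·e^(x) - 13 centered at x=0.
Expand to order 3: 4·x - 2·e^(x) - 13 = -x^3/3 - x^2 + 2·x - 15 + O(x^4).
The coefficient of x^3 is -1/3.

Final answer: -1/3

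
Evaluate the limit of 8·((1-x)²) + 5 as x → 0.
Direct substitution at x = 0 gives 13.

Final answer: 13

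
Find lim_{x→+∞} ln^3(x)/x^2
This is an ∞/∞ indeterminate form as x → +∞.
The polynomial denominator x^2 dominates the logarithmic numerator (any positive power of x ≫ ln^3(x) as x → ∞), so the quotient → 0.
Limit = 0.

Final answer: 0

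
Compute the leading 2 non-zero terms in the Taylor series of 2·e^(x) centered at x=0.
2·x + 2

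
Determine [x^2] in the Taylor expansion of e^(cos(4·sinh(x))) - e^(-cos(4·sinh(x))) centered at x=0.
Expand to order 2: e^(cos(4·sinh(x))) - e^(-cos(4·sinh(x))) = x^2·(-8·e - 8·e^(-1)) - e^(-1) + e + O(x^3).
The coefficient of x^2 is -8·e - 8·e^(-1).

Final answer: -8·e - 8·e^(-1)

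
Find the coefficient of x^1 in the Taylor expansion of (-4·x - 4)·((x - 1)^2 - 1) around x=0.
Expand to order 1: (-4·x - 4)·((x - 1)^2 - 1) = 8·x + O(x^2).
The coefficient of x^1 is 8.

Final answer: 8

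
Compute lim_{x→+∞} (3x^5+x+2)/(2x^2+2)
This is an ∞/∞ indeterminate form as x → +∞.
Divide numerator and denominator by x^5 and let the lower-order terms vanish; the numerator's degree 5 exceeds the denominator's degree 2, so the quotient diverges.
Limit = ∞.

Final answer: ∞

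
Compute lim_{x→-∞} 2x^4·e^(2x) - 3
The product is a 0·∞ indeterminate form at x → -∞.
Rewrite the product as 2x^4 / e^(-2x) (an ∞/∞ form) and apply L'Hôpital, or use the standard hierarchy e^(2|x|) ≫ |x^4| as x → -∞.
The indeterminate product → 0, so the limit = -3.

Final answer: -3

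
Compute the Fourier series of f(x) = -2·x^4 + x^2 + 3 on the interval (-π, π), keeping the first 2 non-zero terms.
(-100 + 16·π^2)·cos(x) - 2·π^4/5 + 3 + π^2/3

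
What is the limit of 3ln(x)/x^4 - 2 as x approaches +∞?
The quotient is an ∞/∞ indeterminate form as x → +∞.
The polynomial denominator x^4 dominates the logarithmic numerator (any positive power of x ≫ ln(x) as x → ∞), so the quotient → 0.
Adding the constant: 0 - 2 = -2. Limit = -2.

Final answer: -2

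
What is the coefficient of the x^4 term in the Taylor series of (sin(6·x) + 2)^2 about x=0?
Expand to order 4: (sin(6·x) + 2)^2 = -432·x^4 - 144·x^3 + 36·x^2 + 24·x + 4 + O(x^5).
The coefficient of x^4 is -432.

Final answer: -432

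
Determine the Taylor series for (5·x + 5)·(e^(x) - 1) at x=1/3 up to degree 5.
-20/3 + 20·e^(1/3)/3 + (-5 + 35·e^(1/3)/3)·(x - 1/3) + 25·e^(1/3)·(x - 1/3)^2/3 + 65·e^(1/3)·(x - 1/3)^3/18 + 10·e^(1/3)·(x - 1/3)^4/9 + 19·e^(1/3)·(x - 1/3)^5/72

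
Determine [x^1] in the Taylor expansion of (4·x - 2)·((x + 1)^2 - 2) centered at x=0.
Expand to order 1: (4·x - 2)·((x + 1)^2 - 2) = 2 - 8·x + O(x^2).
The coefficient of x^1 is -8.

Final answer: -8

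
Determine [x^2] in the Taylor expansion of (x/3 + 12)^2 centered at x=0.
Expand to order 2: (x/3 + 12)^2 = x^2/9 + 8·x + 144 + O(x^3).
The coefficient of x^2 is 1/9.

Final answer: 1/9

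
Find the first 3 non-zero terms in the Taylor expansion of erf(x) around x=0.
x^5/(5·√(π)) - 2·x^3/(3·√(π)) + 2·x/√(π)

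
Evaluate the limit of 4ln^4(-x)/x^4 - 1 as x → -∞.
The quotient is an ∞/∞ indeterminate form as x → -∞.
Compare growth rates of the dominant terms (exponentials ≫ polynomials ≫ logarithms), or apply L'Hôpital's rule; the quotient → 0.
Adding the constant: 0 - 1 = -1. Limit = -1.

Final answer: -1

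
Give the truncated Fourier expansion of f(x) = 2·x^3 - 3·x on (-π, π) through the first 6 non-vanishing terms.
(-30 + 4·π^2)·sin(x) + (6 - 2·π^2)·sin(2·x) + (-26/9 + 4·π^2/3)·sin(3·x) + (15/8 - π^2)·sin(4·x) + (-174/125 + 4·π^2/5)·sin(5·x) + (10/9 - 2·π^2/3)·sin(6·x)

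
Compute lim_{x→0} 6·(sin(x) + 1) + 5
Direct substitution at x = 0 gives 11.

Final answer: 11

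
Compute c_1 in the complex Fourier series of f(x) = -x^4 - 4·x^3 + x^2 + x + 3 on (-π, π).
Compute the real Fourier coefficients first: a_1 = -52 + 8·π^2, b_1 = 50 - 8·π^2.
Then c_1 = (a_1 − i·b_1)/2 = -26 + 4·π^2 - 25·i + 4·i·π^2.

Final answer: -26 + 4·π^2 - 25·i + 4·i·π^2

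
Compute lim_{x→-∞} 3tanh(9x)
Evaluate the dominant behaviour as x → -∞; each term tends to a finite value or vanishes.
Limit = -3.

Final answer: -3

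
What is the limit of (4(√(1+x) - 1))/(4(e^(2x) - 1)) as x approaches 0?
Both numerator and denominator → 0 as x → 0; this is a 0/0 indeterminate form.
Expand each to leading order near x = 0: numerator ~ 2·x, denominator ~ 8·x.
The limit of the ratio is 1/4.

Final answer: 1/4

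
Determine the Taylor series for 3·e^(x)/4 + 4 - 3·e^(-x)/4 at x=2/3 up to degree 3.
(-3 + 3·e^(4/3) + 16·e^(2/3))·e^(-2/3)/4 + (3 + 3·e^(4/3))·e^(-2/3)·(x - 2/3)/4 + (-3 + 3·e^(4/3))·e^(-2/3)·(x - 2/3)^2/8 + (1 + e^(4/3))·e^(-2/3)·(x - 2/3)^3/8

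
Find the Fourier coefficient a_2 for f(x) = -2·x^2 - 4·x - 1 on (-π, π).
a_2 = (1/π) ∫_{-π}^{π} f(x)·cos(2x) dx.
Evaluate the integral (use parity and integration by parts as needed): a_2 = -2.

Final answer: -2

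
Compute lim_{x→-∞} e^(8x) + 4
Evaluate the dominant behaviour as x → -∞; each term tends to a finite value or vanishes.
Limit = 4.

Final answer: 4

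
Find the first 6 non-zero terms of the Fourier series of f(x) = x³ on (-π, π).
(-12 + 2·π^2)·sin(x) + (3/2 - π^2)·sin(2·x) + (-4/9 + 2·π^2/3)·sin(3·x) + (3/16 - π^2/2)·sin(4·x) + (-12/125 + 2·π^2/5)·sin(5·x) + (1/18 - π^2/3)·sin(6·x)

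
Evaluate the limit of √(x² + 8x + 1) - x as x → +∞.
This is an ∞ − ∞ indeterminate form.
Multiply and divide by the conjugate √(x²+8x + 1) + x; the x² terms cancel, leaving (8x + 1)/(√(x²+8x + 1)+x) → 8/2 = 4.
Limit = 4.

Final answer: 4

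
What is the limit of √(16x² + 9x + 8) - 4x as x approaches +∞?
As x → +∞: multiply by the conjugate to get (9x+8)/(√(16x²+9x+8)+4x); the denominator ~ 8x, so the limit is 9/8.
Limit = 9/8.

Final answer: 9/8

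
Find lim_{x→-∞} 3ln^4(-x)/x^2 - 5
The quotient is an ∞/∞ indeterminate form as x → -∞.
Compare growth rates of the dominant terms (exponentials ≫ polynomials ≫ logarithms), or apply L'Hôpital's rule; the quotient → 0.
Adding the constant: 0 - 5 = -5. Limit = -5.

Final answer: -5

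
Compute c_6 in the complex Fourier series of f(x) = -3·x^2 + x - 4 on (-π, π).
Compute the real Fourier coefficients first: a_6 = -1/3, b_6 = -1/3.
Then c_6 = (a_6 − i·b_6)/2 = -1/6 + i/6.

Final answer: -1/6 + i/6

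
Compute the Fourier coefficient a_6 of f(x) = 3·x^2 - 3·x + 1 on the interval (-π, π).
a_6 = (1/π) ∫_{-π}^{π} f(x)·cos(6x) dx.
Evaluate the integral (use parity and integration by parts as needed): a_6 = 1/3.

Final answer: 1/3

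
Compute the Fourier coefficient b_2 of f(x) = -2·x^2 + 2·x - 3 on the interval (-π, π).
b_2 = (1/π) ∫_{-π}^{π} f(x)·sin(2x) dx.
Evaluate the integral (use parity and integration by parts as needed): b_2 = -2.

Final answer: -2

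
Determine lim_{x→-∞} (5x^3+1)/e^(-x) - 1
The quotient is an ∞/∞ indeterminate form as x → -∞.
Compare growth rates of the dominant terms (exponentials ≫ polynomials ≫ logarithms), or apply L'Hôpital's rule; the quotient → 0.
Adding the constant: 0 - 1 = -1. Limit = -1.

Final answer: -1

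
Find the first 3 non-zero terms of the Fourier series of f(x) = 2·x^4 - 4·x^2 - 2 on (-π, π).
(112 - 16·π^2)·cos(x) + (-10 + 4·π^2)·cos(2·x) - 4·π^2/3 - 2 + 2·π^4/5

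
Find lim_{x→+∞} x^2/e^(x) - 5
The quotient is an ∞/∞ indeterminate form as x → +∞.
The exponential denominator e^(x) dominates the polynomial numerator (e^x ≫ x^2 as x → ∞), so the quotient → 0.
Adding the constant: 0 - 5 = -5. Limit = -5.

Final answer: -5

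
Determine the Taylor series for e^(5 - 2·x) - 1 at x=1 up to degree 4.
-1 + e^(3) - 2·e^(3)·(x - 1) + 2·e^(3)·(x - 1)^2 - 4·e^(3)·(x - 1)^3/3 + 2·e^(3)·(x - 1)^4/3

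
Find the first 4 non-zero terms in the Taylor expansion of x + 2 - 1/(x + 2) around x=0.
x^3/16 - x^2/8 + 5·x/4 + 3/2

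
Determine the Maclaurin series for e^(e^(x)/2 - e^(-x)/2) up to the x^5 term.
x^5/10 + 5·x^4/24 + x^3/3 + x^2/2 + x + 1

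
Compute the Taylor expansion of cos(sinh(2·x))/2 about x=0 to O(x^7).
2·x^6/15 - x^4 - x^2 + 1/2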